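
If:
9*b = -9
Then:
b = -1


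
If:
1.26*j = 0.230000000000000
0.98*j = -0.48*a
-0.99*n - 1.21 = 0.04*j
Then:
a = -0.37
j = 0.18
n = -1.23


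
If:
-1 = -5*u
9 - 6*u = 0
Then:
No Solution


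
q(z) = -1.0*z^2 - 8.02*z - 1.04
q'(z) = -2.0*z - 8.02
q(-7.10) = 5.49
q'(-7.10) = 6.18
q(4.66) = -60.13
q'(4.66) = -17.34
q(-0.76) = 4.48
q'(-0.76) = -6.50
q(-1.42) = 8.33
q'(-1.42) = -5.18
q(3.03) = -34.52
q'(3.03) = -14.08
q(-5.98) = 11.16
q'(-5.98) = 3.94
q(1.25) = -12.63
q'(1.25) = -10.52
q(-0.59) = 3.34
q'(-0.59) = -6.84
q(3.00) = -34.10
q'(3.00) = -14.02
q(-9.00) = -9.86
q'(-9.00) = 9.98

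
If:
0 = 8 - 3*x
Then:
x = 8/3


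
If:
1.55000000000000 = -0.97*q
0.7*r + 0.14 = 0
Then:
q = -1.60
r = -0.20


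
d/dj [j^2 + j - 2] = 2*j + 1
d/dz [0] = 0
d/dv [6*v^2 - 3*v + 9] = 12*v - 3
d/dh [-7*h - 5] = -7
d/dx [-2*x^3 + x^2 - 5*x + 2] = -6*x^2 + 2*x - 5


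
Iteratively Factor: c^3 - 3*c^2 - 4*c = (c + 1)*(c^2 - 4*c) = c*(c + 1)*(c - 4)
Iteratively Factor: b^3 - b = (b - 1)*(b^2 + b) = (b - 1)*(b + 1)*(b)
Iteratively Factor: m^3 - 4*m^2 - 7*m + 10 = (m + 2)*(m^2 - 6*m + 5) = (m - 5)*(m + 2)*(m - 1)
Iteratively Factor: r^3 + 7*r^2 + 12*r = (r + 3)*(r^2 + 4*r) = (r + 3)*(r + 4)*(r)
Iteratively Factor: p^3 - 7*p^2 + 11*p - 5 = (p - 1)*(p^2 - 6*p + 5) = (p - 5)*(p - 1)*(p - 1)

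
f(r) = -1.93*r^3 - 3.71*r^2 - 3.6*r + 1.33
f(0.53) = -1.91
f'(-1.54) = -5.90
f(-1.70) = 6.21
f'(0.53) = -9.16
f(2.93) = -89.61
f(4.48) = -262.80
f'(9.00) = -539.37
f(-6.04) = 313.00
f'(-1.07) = -2.29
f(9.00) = -1738.55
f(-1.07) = 3.30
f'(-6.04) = -170.01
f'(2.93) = -75.05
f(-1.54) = 5.12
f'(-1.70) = -7.72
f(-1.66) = 5.91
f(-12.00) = 2845.33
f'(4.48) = -153.05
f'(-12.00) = -748.32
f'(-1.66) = -7.24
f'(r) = -5.79*r^2 - 7.42*r - 3.6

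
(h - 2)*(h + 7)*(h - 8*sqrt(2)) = h^3 - 8*sqrt(2)*h^2 + 5*h^2 - 40*sqrt(2)*h - 14*h + 112*sqrt(2)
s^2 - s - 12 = (s - 4)*(s + 3)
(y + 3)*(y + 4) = y^2 + 7*y + 12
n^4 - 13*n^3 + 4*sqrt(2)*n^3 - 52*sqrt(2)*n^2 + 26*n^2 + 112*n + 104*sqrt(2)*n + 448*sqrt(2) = (n - 8)*(n - 7)*(n + 2)*(n + 4*sqrt(2))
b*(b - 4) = b^2 - 4*b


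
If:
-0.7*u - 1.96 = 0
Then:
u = -2.80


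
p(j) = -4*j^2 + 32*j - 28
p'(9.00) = -40.00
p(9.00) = -64.00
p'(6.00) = -16.00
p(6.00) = 20.00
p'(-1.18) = 41.44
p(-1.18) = -71.33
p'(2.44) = 12.48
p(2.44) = 26.27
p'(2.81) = 9.52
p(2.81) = 30.34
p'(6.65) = -21.20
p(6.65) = 7.91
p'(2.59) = 11.28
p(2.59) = 28.05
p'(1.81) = 17.52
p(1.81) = 16.82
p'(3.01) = 7.92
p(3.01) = 32.08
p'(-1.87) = 46.96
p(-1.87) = -101.83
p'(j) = 32 - 8*j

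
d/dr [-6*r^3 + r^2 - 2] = 2*r*(1 - 9*r)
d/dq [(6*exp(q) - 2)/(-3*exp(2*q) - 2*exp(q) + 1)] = 2*exp(q)/(exp(2*q) + 2*exp(q) + 1)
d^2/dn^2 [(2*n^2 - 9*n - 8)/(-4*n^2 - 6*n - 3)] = 24*(16*n^3 + 38*n^2 + 21*n + 1)/(64*n^6 + 288*n^5 + 576*n^4 + 648*n^3 + 432*n^2 + 162*n + 27)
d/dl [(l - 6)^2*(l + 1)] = (l - 6)*(3*l - 4)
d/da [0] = 0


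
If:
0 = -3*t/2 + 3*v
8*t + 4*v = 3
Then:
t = 3/10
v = 3/20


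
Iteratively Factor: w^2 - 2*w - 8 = (w + 2)*(w - 4)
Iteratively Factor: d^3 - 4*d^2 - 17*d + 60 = (d + 4)*(d^2 - 8*d + 15) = (d - 5)*(d + 4)*(d - 3)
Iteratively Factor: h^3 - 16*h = (h + 4)*(h^2 - 4*h) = h*(h + 4)*(h - 4)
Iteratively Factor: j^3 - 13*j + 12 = (j + 4)*(j^2 - 4*j + 3) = (j - 1)*(j + 4)*(j - 3)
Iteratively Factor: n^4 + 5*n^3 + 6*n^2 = (n)*(n^3 + 5*n^2 + 6*n) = n*(n + 2)*(n^2 + 3*n) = n*(n + 2)*(n + 3)*(n)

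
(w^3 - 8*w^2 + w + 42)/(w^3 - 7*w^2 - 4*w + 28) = (w - 3)/(w - 2)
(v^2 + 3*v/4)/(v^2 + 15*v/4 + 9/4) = v/(v + 3)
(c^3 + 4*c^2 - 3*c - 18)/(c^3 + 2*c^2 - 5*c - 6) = (c + 3)/(c + 1)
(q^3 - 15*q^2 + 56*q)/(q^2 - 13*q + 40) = q*(q - 7)/(q - 5)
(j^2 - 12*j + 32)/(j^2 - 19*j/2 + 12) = 2*(j - 4)/(2*j - 3)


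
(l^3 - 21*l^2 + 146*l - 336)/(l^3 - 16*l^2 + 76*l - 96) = (l - 7)/(l - 2)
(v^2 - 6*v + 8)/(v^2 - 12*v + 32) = (v - 2)/(v - 8)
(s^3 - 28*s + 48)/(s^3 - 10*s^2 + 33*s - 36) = (s^2 + 4*s - 12)/(s^2 - 6*s + 9)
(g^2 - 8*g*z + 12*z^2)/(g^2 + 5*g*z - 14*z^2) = (g - 6*z)/(g + 7*z)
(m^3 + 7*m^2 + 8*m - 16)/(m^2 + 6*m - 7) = (m^2 + 8*m + 16)/(m + 7)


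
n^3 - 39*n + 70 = (n - 5)*(n - 2)*(n + 7)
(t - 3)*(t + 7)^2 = t^3 + 11*t^2 + 7*t - 147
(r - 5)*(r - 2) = r^2 - 7*r + 10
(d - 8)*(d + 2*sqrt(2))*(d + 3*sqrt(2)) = d^3 - 8*d^2 + 5*sqrt(2)*d^2 - 40*sqrt(2)*d + 12*d - 96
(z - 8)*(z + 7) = z^2 - z - 56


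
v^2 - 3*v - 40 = (v - 8)*(v + 5)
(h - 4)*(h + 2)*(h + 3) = h^3 + h^2 - 14*h - 24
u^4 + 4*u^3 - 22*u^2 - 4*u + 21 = (u - 3)*(u - 1)*(u + 1)*(u + 7)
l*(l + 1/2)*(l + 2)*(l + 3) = l^4 + 11*l^3/2 + 17*l^2/2 + 3*l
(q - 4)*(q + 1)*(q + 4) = q^3 + q^2 - 16*q - 16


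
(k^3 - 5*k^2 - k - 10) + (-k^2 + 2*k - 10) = k^3 - 6*k^2 + k - 20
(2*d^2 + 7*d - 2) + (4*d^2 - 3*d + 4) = 6*d^2 + 4*d + 2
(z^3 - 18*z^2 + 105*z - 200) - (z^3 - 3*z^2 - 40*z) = -15*z^2 + 145*z - 200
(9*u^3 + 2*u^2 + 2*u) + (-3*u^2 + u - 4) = 9*u^3 - u^2 + 3*u - 4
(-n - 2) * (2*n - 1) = -2*n^2 - 3*n + 2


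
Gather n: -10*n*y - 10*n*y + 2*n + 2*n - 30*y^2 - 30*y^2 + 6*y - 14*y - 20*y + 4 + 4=n*(4 - 20*y) - 60*y^2 - 28*y + 8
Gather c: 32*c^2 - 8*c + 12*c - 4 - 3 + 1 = 32*c^2 + 4*c - 6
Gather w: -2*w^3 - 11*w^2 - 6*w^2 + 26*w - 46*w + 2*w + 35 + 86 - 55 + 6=-2*w^3 - 17*w^2 - 18*w + 72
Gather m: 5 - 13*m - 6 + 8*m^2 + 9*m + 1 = 8*m^2 - 4*m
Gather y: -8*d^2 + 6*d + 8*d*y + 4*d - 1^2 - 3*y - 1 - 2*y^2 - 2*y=-8*d^2 + 10*d - 2*y^2 + y*(8*d - 5) - 2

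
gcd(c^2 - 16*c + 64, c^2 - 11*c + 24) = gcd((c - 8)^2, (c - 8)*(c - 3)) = c - 8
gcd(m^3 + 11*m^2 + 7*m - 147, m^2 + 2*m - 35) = m + 7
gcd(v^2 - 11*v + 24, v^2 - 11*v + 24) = v^2 - 11*v + 24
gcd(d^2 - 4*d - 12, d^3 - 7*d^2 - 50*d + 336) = d - 6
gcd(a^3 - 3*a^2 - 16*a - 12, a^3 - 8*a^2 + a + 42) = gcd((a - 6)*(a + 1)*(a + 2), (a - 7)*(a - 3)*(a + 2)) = a + 2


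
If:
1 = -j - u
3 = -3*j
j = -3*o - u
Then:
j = -1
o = 1/3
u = 0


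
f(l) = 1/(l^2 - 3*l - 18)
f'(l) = (3 - 2*l)/(l^2 - 3*l - 18)^2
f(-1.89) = -0.11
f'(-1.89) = 0.09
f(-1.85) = -0.11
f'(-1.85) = 0.08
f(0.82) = -0.05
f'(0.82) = 0.00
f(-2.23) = -0.16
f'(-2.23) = 0.19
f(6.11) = 1.00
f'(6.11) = -9.18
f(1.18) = -0.05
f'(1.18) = 0.00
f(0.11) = -0.05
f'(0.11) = 0.01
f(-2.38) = -0.19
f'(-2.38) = 0.29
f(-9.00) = 0.01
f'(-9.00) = 0.00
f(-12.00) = 0.01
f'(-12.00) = 0.00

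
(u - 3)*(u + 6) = u^2 + 3*u - 18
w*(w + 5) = w^2 + 5*w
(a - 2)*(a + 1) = a^2 - a - 2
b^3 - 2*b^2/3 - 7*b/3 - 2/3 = (b - 2)*(b + 1/3)*(b + 1)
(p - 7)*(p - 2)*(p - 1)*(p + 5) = p^4 - 5*p^3 - 27*p^2 + 101*p - 70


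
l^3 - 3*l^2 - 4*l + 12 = (l - 3)*(l - 2)*(l + 2)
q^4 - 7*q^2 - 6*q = q*(q - 3)*(q + 1)*(q + 2)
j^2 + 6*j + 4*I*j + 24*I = (j + 6)*(j + 4*I)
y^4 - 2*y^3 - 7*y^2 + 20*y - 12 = (y - 2)^2*(y - 1)*(y + 3)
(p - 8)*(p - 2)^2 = p^3 - 12*p^2 + 36*p - 32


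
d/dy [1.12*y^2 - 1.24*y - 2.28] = 2.24*y - 1.24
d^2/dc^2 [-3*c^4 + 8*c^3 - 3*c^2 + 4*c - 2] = -36*c^2 + 48*c - 6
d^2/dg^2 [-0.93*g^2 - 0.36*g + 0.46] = -1.86000000000000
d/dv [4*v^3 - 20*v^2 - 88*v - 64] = 12*v^2 - 40*v - 88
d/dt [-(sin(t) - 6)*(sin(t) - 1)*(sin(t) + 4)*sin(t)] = (-4*sin(t)^3 + 9*sin(t)^2 + 44*sin(t) - 24)*cos(t)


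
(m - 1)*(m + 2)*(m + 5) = m^3 + 6*m^2 + 3*m - 10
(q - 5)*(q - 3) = q^2 - 8*q + 15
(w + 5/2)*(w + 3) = w^2 + 11*w/2 + 15/2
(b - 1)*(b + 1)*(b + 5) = b^3 + 5*b^2 - b - 5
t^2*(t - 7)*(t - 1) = t^4 - 8*t^3 + 7*t^2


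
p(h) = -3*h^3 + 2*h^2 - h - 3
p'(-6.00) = -349.00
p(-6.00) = 723.00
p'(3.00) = -70.00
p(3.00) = -69.00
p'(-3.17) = -104.12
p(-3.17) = 115.83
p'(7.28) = -448.87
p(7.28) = -1061.77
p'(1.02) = -6.28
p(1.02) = -5.12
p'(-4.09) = -167.91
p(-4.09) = 239.80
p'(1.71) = -20.48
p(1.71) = -13.86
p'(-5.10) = -255.49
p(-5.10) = 452.07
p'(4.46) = -162.18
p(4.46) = -233.83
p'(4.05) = -132.42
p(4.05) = -173.54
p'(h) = -9*h^2 + 4*h - 1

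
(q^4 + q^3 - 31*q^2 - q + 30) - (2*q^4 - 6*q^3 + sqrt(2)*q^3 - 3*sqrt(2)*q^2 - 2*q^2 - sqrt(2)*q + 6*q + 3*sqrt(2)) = -q^4 - sqrt(2)*q^3 + 7*q^3 - 29*q^2 + 3*sqrt(2)*q^2 - 7*q + sqrt(2)*q - 3*sqrt(2) + 30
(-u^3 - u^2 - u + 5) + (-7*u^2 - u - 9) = -u^3 - 8*u^2 - 2*u - 4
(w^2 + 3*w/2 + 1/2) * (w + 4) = w^3 + 11*w^2/2 + 13*w/2 + 2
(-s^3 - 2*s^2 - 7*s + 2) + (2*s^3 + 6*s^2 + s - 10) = s^3 + 4*s^2 - 6*s - 8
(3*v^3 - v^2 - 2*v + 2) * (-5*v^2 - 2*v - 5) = -15*v^5 - v^4 - 3*v^3 - v^2 + 6*v - 10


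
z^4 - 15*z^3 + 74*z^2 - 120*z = z*(z - 6)*(z - 5)*(z - 4)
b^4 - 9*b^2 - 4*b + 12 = (b - 3)*(b - 1)*(b + 2)^2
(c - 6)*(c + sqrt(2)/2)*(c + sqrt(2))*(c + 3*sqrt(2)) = c^4 - 6*c^3 + 9*sqrt(2)*c^3/2 - 27*sqrt(2)*c^2 + 10*c^2 - 60*c + 3*sqrt(2)*c - 18*sqrt(2)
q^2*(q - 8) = q^3 - 8*q^2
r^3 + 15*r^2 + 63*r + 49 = (r + 1)*(r + 7)^2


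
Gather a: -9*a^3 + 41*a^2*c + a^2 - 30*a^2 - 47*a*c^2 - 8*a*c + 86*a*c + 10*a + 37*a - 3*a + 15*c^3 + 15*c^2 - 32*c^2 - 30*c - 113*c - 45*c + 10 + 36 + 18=-9*a^3 + a^2*(41*c - 29) + a*(-47*c^2 + 78*c + 44) + 15*c^3 - 17*c^2 - 188*c + 64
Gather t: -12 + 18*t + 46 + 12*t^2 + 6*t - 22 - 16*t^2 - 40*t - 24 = -4*t^2 - 16*t - 12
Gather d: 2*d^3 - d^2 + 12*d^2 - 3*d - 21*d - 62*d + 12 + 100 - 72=2*d^3 + 11*d^2 - 86*d + 40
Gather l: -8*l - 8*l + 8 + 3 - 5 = 6 - 16*l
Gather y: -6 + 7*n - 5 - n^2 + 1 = -n^2 + 7*n - 10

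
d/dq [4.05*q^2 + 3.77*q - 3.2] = 8.1*q + 3.77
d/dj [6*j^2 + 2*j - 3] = 12*j + 2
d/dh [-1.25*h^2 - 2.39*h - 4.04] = -2.5*h - 2.39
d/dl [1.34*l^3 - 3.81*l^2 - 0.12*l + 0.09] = 4.02*l^2 - 7.62*l - 0.12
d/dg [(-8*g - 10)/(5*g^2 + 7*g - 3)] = 2*(20*g^2 + 50*g + 47)/(25*g^4 + 70*g^3 + 19*g^2 - 42*g + 9)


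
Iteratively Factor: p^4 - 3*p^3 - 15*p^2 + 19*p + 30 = (p - 5)*(p^3 + 2*p^2 - 5*p - 6) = (p - 5)*(p + 1)*(p^2 + p - 6) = (p - 5)*(p - 2)*(p + 1)*(p + 3)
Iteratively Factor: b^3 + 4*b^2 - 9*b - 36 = (b - 3)*(b^2 + 7*b + 12) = (b - 3)*(b + 3)*(b + 4)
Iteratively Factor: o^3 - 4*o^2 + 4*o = (o - 2)*(o^2 - 2*o) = (o - 2)^2*(o)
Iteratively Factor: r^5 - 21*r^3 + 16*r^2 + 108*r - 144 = (r - 2)*(r^4 + 2*r^3 - 17*r^2 - 18*r + 72) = (r - 2)^2*(r^3 + 4*r^2 - 9*r - 36) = (r - 2)^2*(r + 3)*(r^2 + r - 12) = (r - 3)*(r - 2)^2*(r + 3)*(r + 4)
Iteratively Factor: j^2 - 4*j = (j)*(j - 4)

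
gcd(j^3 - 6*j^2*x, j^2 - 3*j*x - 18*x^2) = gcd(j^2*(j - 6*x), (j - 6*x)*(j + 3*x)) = -j + 6*x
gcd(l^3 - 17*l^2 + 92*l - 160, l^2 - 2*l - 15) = l - 5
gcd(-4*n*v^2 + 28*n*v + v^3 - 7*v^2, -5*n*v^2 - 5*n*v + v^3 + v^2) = v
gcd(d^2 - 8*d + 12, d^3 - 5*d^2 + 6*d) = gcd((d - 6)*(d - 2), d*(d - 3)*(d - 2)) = d - 2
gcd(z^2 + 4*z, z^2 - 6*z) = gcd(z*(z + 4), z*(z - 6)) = z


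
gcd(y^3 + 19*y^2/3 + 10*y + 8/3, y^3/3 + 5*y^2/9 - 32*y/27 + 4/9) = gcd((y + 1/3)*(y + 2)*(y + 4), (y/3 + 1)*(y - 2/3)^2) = 1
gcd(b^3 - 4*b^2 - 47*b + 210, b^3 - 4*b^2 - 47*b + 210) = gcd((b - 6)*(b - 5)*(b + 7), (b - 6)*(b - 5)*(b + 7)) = b^3 - 4*b^2 - 47*b + 210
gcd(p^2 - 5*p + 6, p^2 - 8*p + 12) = p - 2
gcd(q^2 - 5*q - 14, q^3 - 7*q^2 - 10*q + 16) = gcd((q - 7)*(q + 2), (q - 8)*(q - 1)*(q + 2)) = q + 2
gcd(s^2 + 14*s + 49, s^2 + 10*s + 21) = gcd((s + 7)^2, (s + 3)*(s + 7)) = s + 7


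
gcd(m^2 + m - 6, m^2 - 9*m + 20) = 1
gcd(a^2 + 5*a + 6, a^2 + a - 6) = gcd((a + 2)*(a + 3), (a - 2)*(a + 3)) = a + 3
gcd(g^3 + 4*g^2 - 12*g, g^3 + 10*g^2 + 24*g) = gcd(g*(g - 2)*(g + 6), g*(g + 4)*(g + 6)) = g^2 + 6*g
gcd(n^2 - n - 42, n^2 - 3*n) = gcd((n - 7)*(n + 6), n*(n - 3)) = 1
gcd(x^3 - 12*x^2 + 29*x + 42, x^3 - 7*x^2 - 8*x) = x + 1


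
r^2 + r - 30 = (r - 5)*(r + 6)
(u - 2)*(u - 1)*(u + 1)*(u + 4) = u^4 + 2*u^3 - 9*u^2 - 2*u + 8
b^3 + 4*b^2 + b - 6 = (b - 1)*(b + 2)*(b + 3)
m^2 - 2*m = m*(m - 2)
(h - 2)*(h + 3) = h^2 + h - 6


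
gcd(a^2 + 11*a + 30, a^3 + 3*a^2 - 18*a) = a + 6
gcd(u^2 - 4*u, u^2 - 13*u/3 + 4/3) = u - 4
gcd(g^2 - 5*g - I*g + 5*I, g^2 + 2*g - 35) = g - 5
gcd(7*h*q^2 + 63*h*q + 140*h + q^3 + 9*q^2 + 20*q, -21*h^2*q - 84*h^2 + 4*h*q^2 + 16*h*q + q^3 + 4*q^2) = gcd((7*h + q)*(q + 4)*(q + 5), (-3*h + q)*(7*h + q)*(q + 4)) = 7*h*q + 28*h + q^2 + 4*q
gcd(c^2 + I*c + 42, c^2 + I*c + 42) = c^2 + I*c + 42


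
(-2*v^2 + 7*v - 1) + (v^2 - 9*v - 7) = -v^2 - 2*v - 8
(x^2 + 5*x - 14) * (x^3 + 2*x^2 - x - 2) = x^5 + 7*x^4 - 5*x^3 - 35*x^2 + 4*x + 28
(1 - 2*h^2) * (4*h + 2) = -8*h^3 - 4*h^2 + 4*h + 2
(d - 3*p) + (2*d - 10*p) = 3*d - 13*p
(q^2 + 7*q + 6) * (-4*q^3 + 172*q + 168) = -4*q^5 - 28*q^4 + 148*q^3 + 1372*q^2 + 2208*q + 1008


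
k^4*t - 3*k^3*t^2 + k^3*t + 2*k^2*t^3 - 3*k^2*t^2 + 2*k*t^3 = k*(k - 2*t)*(k - t)*(k*t + t)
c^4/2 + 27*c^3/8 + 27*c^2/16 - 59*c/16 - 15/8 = (c/2 + 1/4)*(c - 1)*(c + 5/4)*(c + 6)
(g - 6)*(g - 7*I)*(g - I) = g^3 - 6*g^2 - 8*I*g^2 - 7*g + 48*I*g + 42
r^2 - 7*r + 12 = (r - 4)*(r - 3)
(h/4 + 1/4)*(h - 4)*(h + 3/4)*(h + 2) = h^4/4 - h^3/16 - 43*h^2/16 - 31*h/8 - 3/2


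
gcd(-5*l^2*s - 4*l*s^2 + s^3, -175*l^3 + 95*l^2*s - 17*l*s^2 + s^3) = -5*l + s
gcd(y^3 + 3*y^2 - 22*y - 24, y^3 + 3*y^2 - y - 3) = y + 1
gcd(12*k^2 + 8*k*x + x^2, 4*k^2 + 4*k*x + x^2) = 2*k + x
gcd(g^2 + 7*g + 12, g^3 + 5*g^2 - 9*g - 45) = g + 3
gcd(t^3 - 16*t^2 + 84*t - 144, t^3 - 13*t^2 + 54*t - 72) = t^2 - 10*t + 24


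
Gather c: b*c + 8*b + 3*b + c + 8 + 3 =11*b + c*(b + 1) + 11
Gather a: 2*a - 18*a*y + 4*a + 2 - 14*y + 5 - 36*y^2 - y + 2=a*(6 - 18*y) - 36*y^2 - 15*y + 9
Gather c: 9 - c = 9 - c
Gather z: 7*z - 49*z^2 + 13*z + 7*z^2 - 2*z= -42*z^2 + 18*z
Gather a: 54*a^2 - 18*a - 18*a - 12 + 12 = 54*a^2 - 36*a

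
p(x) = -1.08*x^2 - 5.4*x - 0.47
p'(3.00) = -11.88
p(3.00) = -26.39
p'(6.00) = -18.36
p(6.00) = -71.75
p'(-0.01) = -5.38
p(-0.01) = -0.42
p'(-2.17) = -0.71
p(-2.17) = 6.16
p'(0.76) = -7.04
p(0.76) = -5.20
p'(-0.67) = -3.95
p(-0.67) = 2.66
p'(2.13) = -10.00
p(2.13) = -16.87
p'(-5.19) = 5.81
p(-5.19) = -1.53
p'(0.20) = -5.83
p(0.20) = -1.59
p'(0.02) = -5.44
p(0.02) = -0.58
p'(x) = -2.16*x - 5.4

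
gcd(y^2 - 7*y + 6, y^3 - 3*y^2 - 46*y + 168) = y - 6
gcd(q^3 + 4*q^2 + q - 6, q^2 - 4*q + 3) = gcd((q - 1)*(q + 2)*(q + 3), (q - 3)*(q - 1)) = q - 1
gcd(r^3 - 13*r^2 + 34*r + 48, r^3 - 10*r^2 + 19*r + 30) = r^2 - 5*r - 6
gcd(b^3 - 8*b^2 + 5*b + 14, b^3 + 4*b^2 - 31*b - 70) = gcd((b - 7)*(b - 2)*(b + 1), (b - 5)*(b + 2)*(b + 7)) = 1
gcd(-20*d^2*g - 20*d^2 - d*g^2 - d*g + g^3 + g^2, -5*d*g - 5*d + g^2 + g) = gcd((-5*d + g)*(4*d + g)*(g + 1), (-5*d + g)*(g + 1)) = 5*d*g + 5*d - g^2 - g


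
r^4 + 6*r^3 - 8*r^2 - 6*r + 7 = (r - 1)^2*(r + 1)*(r + 7)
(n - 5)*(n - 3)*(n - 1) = n^3 - 9*n^2 + 23*n - 15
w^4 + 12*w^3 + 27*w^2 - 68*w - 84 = (w - 2)*(w + 1)*(w + 6)*(w + 7)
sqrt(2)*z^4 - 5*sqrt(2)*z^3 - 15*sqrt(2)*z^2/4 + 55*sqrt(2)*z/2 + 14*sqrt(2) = (z - 4)*(z - 7/2)*(z + 2)*(sqrt(2)*z + sqrt(2)/2)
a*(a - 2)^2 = a^3 - 4*a^2 + 4*a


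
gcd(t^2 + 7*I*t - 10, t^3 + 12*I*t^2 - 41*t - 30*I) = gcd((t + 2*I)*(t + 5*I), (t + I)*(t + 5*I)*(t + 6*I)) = t + 5*I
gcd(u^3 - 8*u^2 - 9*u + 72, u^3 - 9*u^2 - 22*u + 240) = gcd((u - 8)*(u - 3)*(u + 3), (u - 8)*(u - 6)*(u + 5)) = u - 8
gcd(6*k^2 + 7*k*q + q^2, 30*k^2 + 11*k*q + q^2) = 6*k + q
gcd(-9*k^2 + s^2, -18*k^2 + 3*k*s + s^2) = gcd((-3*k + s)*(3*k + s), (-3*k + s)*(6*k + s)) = -3*k + s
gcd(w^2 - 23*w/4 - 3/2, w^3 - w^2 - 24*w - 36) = w - 6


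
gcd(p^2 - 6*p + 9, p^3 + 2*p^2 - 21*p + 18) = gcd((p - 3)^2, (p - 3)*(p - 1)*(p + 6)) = p - 3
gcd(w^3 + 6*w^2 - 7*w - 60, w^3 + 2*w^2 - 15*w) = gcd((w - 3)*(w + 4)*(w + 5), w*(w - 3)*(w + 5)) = w^2 + 2*w - 15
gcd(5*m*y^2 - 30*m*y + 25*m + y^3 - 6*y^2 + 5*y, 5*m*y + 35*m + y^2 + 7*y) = 5*m + y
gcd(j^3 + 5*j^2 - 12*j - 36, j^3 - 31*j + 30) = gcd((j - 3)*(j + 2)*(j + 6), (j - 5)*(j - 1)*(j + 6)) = j + 6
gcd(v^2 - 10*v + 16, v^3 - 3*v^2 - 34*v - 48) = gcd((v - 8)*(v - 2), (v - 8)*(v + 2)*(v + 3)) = v - 8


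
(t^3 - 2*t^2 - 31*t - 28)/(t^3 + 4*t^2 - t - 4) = (t - 7)/(t - 1)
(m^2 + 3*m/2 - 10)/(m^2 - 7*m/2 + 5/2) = (m + 4)/(m - 1)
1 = 1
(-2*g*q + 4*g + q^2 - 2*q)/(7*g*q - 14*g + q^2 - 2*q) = (-2*g + q)/(7*g + q)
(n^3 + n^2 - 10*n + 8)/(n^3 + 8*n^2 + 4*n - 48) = (n - 1)/(n + 6)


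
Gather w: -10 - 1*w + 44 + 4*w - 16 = 3*w + 18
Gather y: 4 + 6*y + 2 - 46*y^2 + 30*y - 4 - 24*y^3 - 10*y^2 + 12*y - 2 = -24*y^3 - 56*y^2 + 48*y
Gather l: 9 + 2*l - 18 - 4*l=-2*l - 9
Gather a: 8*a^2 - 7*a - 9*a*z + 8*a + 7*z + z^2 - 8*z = 8*a^2 + a*(1 - 9*z) + z^2 - z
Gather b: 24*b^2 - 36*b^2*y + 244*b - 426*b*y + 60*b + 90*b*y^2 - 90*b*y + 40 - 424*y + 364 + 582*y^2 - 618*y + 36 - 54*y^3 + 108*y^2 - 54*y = b^2*(24 - 36*y) + b*(90*y^2 - 516*y + 304) - 54*y^3 + 690*y^2 - 1096*y + 440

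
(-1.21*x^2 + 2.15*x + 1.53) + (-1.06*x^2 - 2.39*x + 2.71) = -2.27*x^2 - 0.24*x + 4.24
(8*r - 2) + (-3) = 8*r - 5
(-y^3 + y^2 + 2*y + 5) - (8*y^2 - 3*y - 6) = -y^3 - 7*y^2 + 5*y + 11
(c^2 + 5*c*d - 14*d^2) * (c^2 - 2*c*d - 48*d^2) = c^4 + 3*c^3*d - 72*c^2*d^2 - 212*c*d^3 + 672*d^4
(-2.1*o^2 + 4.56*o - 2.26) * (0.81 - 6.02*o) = 12.642*o^3 - 29.1522*o^2 + 17.2988*o - 1.8306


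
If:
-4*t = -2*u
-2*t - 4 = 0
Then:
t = -2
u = -4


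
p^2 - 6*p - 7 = (p - 7)*(p + 1)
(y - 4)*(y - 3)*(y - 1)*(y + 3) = y^4 - 5*y^3 - 5*y^2 + 45*y - 36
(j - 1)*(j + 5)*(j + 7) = j^3 + 11*j^2 + 23*j - 35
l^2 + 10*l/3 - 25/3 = (l - 5/3)*(l + 5)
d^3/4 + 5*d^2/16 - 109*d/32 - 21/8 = (d/4 + 1)*(d - 7/2)*(d + 3/4)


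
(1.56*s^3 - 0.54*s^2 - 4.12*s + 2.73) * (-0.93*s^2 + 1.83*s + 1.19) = -1.4508*s^5 + 3.357*s^4 + 4.6998*s^3 - 10.7211*s^2 + 0.0930999999999997*s + 3.2487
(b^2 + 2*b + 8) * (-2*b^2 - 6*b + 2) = -2*b^4 - 10*b^3 - 26*b^2 - 44*b + 16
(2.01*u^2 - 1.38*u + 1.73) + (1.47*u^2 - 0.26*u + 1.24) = 3.48*u^2 - 1.64*u + 2.97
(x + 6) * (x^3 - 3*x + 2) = x^4 + 6*x^3 - 3*x^2 - 16*x + 12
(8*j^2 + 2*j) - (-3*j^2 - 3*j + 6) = 11*j^2 + 5*j - 6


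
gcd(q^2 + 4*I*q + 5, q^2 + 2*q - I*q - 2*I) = q - I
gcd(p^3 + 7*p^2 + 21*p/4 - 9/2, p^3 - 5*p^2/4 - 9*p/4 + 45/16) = p + 3/2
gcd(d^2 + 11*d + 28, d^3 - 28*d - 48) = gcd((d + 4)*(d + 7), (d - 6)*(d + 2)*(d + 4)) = d + 4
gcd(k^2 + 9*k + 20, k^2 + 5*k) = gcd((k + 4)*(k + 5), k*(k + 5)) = k + 5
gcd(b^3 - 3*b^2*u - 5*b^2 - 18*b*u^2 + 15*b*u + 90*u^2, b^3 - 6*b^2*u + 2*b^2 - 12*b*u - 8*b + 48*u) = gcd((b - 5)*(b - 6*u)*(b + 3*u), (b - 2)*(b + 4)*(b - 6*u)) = -b + 6*u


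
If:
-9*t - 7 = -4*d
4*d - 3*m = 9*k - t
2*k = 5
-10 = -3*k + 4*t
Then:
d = 11/32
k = 5/2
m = -29/4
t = -5/8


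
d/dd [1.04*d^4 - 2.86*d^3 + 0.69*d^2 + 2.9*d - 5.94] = 4.16*d^3 - 8.58*d^2 + 1.38*d + 2.9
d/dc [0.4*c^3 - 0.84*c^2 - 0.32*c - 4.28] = 1.2*c^2 - 1.68*c - 0.32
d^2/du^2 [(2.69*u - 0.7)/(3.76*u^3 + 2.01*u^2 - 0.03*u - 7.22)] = (228.180864*u^5 + 3.22382399999992*u^4 - 62.302518*u^3 + 859.816956*u^2 + 120.461928*u - 21.483648)/(53.157376*u^9 + 85.249728*u^8 + 44.299944*u^7 - 299.460183*u^6 - 327.748689*u^5 - 82.616643*u^4 + 590.620521*u^3 + 314.314758*u^2 - 4.691556*u - 376.367048)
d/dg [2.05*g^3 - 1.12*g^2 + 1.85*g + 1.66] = 6.15*g^2 - 2.24*g + 1.85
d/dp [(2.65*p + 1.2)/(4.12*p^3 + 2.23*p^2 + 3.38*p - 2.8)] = (10.918*p^3 + 5.9095*p^2 + 8.957*p - (2.65*p + 1.2)*(12.36*p^2 + 4.46*p + 3.38) - 7.42)/(4.12*p^3 + 2.23*p^2 + 3.38*p - 2.8)^2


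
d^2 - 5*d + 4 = (d - 4)*(d - 1)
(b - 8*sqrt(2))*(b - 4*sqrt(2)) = b^2 - 12*sqrt(2)*b + 64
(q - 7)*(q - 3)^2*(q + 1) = q^4 - 12*q^3 + 38*q^2 - 12*q - 63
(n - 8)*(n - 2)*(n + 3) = n^3 - 7*n^2 - 14*n + 48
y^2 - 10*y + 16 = (y - 8)*(y - 2)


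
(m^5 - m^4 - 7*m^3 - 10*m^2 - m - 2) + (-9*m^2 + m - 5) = m^5 - m^4 - 7*m^3 - 19*m^2 - 7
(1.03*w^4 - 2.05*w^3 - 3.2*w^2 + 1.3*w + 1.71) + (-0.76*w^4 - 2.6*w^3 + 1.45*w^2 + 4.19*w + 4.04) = 0.27*w^4 - 4.65*w^3 - 1.75*w^2 + 5.49*w + 5.75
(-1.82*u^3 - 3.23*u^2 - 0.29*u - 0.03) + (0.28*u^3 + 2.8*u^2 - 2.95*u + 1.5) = -1.54*u^3 - 0.43*u^2 - 3.24*u + 1.47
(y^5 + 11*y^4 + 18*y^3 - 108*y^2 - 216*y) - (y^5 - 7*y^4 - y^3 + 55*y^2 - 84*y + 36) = 18*y^4 + 19*y^3 - 163*y^2 - 132*y - 36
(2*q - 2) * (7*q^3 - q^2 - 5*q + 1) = 14*q^4 - 16*q^3 - 8*q^2 + 12*q - 2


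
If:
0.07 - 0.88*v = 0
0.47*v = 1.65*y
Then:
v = 0.08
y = 0.02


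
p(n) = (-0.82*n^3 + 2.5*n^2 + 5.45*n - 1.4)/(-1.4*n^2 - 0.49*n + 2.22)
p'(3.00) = 1.11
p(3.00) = -1.29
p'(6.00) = 0.67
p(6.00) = 1.09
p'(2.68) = 1.34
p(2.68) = -1.68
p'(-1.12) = 5.10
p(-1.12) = -3.18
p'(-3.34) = 0.80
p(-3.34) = -3.30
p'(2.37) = 1.74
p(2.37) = -2.15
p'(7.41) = 0.64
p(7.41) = 2.01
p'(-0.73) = 1.99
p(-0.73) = -2.03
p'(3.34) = 0.97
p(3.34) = -0.94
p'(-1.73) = 6.30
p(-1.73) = -0.80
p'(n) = (2.8*n + 0.49)*(-0.82*n^3 + 2.5*n^2 + 5.45*n - 1.4)/(-1.4*n^2 - 0.49*n + 2.22)^2 + (-2.46*n^2 + 5.0*n + 5.45)/(-1.4*n^2 - 0.49*n + 2.22) = (1.148*n^4 + 0.8036*n^3 + 0.9438*n^2 + 7.18*n + 11.413)/(1.96*n^4 + 1.372*n^3 - 5.9759*n^2 - 2.1756*n + 4.9284)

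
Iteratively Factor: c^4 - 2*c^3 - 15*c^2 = (c)*(c^3 - 2*c^2 - 15*c) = c^2*(c^2 - 2*c - 15) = c^2*(c - 5)*(c + 3)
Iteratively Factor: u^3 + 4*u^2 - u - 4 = (u + 4)*(u^2 - 1) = (u - 1)*(u + 4)*(u + 1)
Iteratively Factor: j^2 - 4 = (j - 2)*(j + 2)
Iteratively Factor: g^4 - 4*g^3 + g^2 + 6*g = (g - 2)*(g^3 - 2*g^2 - 3*g) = g*(g - 2)*(g^2 - 2*g - 3) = g*(g - 3)*(g - 2)*(g + 1)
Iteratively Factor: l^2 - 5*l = (l - 5)*(l)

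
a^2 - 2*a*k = a*(a - 2*k)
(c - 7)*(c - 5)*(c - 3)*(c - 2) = c^4 - 17*c^3 + 101*c^2 - 247*c + 210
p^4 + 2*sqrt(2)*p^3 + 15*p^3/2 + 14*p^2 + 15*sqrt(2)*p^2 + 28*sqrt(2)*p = p*(p + 7/2)*(p + 4)*(p + 2*sqrt(2))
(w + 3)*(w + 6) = w^2 + 9*w + 18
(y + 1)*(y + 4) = y^2 + 5*y + 4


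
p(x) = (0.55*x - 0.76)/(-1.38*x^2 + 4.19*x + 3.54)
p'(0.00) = 0.41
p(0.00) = -0.21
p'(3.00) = 0.42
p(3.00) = 0.24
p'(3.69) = 173.73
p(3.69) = 6.02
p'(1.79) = 0.09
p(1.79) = 0.03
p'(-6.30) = 0.01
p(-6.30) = 0.05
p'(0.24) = 0.23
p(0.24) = -0.14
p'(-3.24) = 0.03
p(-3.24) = 0.10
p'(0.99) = 0.09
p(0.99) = -0.03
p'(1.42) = 0.08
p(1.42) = 0.00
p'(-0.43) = 2.81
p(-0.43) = -0.67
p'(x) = (0.55*x - 0.76)*(2.76*x - 4.19)/(-1.38*x^2 + 4.19*x + 3.54)^2 + 0.55/(-1.38*x^2 + 4.19*x + 3.54)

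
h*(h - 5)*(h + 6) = h^3 + h^2 - 30*h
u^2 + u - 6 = (u - 2)*(u + 3)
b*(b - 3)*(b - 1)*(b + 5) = b^4 + b^3 - 17*b^2 + 15*b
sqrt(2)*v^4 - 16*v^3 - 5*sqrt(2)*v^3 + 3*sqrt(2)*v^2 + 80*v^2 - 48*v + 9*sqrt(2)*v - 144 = (v - 3)^2*(v - 8*sqrt(2))*(sqrt(2)*v + sqrt(2))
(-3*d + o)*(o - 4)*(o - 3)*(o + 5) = -3*d*o^3 + 6*d*o^2 + 69*d*o - 180*d + o^4 - 2*o^3 - 23*o^2 + 60*o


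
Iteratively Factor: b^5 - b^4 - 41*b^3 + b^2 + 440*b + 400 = (b + 4)*(b^4 - 5*b^3 - 21*b^2 + 85*b + 100) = (b - 5)*(b + 4)*(b^3 - 21*b - 20) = (b - 5)^2*(b + 4)*(b^2 + 5*b + 4) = (b - 5)^2*(b + 4)^2*(b + 1)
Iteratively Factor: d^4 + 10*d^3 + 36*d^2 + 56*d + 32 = (d + 4)*(d^3 + 6*d^2 + 12*d + 8) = (d + 2)*(d + 4)*(d^2 + 4*d + 4) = (d + 2)^2*(d + 4)*(d + 2)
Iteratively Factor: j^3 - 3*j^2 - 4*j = (j)*(j^2 - 3*j - 4) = j*(j + 1)*(j - 4)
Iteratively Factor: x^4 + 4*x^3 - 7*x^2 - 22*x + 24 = (x - 1)*(x^3 + 5*x^2 - 2*x - 24) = (x - 2)*(x - 1)*(x^2 + 7*x + 12) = (x - 2)*(x - 1)*(x + 3)*(x + 4)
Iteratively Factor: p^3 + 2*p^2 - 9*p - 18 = (p + 3)*(p^2 - p - 6) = (p + 2)*(p + 3)*(p - 3)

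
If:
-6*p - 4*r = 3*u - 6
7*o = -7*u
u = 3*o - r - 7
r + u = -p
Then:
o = 8/5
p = 11/5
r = -3/5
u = -8/5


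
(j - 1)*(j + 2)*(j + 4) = j^3 + 5*j^2 + 2*j - 8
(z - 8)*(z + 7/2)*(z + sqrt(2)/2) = z^3 - 9*z^2/2 + sqrt(2)*z^2/2 - 28*z - 9*sqrt(2)*z/4 - 14*sqrt(2)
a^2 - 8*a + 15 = (a - 5)*(a - 3)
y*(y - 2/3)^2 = y^3 - 4*y^2/3 + 4*y/9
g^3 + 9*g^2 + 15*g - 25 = (g - 1)*(g + 5)^2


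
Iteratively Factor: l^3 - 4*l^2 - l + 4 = (l - 4)*(l^2 - 1) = (l - 4)*(l - 1)*(l + 1)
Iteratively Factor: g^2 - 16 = (g - 4)*(g + 4)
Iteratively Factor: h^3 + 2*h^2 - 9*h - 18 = (h - 3)*(h^2 + 5*h + 6) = (h - 3)*(h + 2)*(h + 3)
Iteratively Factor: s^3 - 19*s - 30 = (s + 3)*(s^2 - 3*s - 10) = (s + 2)*(s + 3)*(s - 5)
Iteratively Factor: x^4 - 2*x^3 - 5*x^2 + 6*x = (x + 2)*(x^3 - 4*x^2 + 3*x) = (x - 3)*(x + 2)*(x^2 - x) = (x - 3)*(x - 1)*(x + 2)*(x)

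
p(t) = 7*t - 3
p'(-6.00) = 7.00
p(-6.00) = -45.00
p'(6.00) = 7.00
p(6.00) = 39.00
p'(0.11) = 7.00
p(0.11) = -2.23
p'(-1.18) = 7.00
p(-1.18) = -11.26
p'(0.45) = 7.00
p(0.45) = 0.15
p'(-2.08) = 7.00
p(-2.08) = -17.56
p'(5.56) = 7.00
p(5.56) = 35.92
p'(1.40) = 7.00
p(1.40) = 6.80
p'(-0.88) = 7.00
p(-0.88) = -9.16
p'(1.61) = 7.00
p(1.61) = 8.27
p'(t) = 7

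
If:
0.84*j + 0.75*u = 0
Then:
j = -0.892857142857143*u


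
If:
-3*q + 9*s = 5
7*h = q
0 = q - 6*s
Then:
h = -10/21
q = -10/3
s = -5/9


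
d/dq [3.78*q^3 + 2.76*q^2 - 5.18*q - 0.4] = 11.34*q^2 + 5.52*q - 5.18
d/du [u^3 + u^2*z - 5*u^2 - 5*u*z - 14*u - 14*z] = 3*u^2 + 2*u*z - 10*u - 5*z - 14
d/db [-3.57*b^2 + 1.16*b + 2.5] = 1.16 - 7.14*b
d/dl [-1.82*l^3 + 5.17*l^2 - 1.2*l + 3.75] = -5.46*l^2 + 10.34*l - 1.2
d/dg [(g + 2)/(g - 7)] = -9/(g - 7)^2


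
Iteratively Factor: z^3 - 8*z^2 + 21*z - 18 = (z - 3)*(z^2 - 5*z + 6) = (z - 3)^2*(z - 2)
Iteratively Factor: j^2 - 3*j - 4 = (j - 4)*(j + 1)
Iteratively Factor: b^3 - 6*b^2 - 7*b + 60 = (b - 4)*(b^2 - 2*b - 15) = (b - 5)*(b - 4)*(b + 3)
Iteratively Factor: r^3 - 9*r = (r + 3)*(r^2 - 3*r) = (r - 3)*(r + 3)*(r)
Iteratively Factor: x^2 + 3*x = (x + 3)*(x)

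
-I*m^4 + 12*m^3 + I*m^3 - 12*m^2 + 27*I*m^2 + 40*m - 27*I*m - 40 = (m - I)*(m + 5*I)*(m + 8*I)*(-I*m + I)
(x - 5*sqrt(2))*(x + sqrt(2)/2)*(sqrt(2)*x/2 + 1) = sqrt(2)*x^3/2 - 7*x^2/2 - 7*sqrt(2)*x - 5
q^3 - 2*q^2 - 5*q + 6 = (q - 3)*(q - 1)*(q + 2)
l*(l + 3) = l^2 + 3*l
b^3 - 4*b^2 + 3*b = b*(b - 3)*(b - 1)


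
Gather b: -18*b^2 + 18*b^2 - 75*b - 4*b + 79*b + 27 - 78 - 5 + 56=0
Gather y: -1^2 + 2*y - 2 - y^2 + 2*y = -y^2 + 4*y - 3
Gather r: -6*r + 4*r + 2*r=0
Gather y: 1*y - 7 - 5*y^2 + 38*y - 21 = -5*y^2 + 39*y - 28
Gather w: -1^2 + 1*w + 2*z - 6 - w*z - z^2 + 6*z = w*(1 - z) - z^2 + 8*z - 7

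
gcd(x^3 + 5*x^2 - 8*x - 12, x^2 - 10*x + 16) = x - 2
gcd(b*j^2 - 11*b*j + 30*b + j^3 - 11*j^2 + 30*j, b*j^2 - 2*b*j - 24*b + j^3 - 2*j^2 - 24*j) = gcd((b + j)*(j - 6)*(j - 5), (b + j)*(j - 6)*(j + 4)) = b*j - 6*b + j^2 - 6*j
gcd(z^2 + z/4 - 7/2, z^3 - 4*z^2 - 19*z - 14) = z + 2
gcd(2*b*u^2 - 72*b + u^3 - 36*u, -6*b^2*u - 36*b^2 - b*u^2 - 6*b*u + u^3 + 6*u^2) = 2*b*u + 12*b + u^2 + 6*u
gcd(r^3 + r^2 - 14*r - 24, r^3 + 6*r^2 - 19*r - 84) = r^2 - r - 12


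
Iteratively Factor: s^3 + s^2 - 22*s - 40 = (s + 4)*(s^2 - 3*s - 10) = (s + 2)*(s + 4)*(s - 5)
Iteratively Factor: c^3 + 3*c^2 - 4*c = (c + 4)*(c^2 - c) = (c - 1)*(c + 4)*(c)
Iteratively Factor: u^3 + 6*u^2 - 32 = (u - 2)*(u^2 + 8*u + 16) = (u - 2)*(u + 4)*(u + 4)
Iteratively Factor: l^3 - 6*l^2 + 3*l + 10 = (l + 1)*(l^2 - 7*l + 10) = (l - 5)*(l + 1)*(l - 2)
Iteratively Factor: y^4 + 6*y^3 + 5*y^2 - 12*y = (y + 3)*(y^3 + 3*y^2 - 4*y) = (y - 1)*(y + 3)*(y^2 + 4*y) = y*(y - 1)*(y + 3)*(y + 4)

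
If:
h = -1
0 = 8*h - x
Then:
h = -1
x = -8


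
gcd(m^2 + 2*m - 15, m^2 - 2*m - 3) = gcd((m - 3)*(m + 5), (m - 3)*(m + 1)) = m - 3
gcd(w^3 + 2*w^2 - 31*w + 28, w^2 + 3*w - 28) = w^2 + 3*w - 28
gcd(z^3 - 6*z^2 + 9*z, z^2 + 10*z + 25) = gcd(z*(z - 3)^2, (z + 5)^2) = 1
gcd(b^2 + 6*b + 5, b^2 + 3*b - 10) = b + 5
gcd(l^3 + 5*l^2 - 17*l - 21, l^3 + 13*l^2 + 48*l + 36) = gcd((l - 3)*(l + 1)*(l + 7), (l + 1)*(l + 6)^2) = l + 1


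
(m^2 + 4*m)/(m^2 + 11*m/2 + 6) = 2*m/(2*m + 3)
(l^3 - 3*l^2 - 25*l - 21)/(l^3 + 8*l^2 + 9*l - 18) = (l^2 - 6*l - 7)/(l^2 + 5*l - 6)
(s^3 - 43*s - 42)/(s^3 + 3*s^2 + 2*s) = (s^2 - s - 42)/(s*(s + 2))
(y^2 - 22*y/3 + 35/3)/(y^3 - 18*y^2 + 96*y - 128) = (3*y^2 - 22*y + 35)/(3*(y^3 - 18*y^2 + 96*y - 128))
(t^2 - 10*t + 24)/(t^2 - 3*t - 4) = (t - 6)/(t + 1)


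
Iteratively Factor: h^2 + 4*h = (h + 4)*(h)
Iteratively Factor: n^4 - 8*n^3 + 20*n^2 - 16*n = (n - 4)*(n^3 - 4*n^2 + 4*n) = (n - 4)*(n - 2)*(n^2 - 2*n) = n*(n - 4)*(n - 2)*(n - 2)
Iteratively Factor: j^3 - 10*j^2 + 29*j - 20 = (j - 4)*(j^2 - 6*j + 5) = (j - 4)*(j - 1)*(j - 5)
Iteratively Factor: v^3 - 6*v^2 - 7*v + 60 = (v - 4)*(v^2 - 2*v - 15) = (v - 5)*(v - 4)*(v + 3)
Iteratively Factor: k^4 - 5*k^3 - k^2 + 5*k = (k - 5)*(k^3 - k) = (k - 5)*(k + 1)*(k^2 - k) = (k - 5)*(k - 1)*(k + 1)*(k)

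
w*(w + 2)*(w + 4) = w^3 + 6*w^2 + 8*w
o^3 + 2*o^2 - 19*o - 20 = (o - 4)*(o + 1)*(o + 5)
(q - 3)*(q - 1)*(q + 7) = q^3 + 3*q^2 - 25*q + 21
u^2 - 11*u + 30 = (u - 6)*(u - 5)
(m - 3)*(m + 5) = m^2 + 2*m - 15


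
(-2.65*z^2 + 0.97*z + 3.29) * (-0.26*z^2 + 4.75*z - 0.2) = 0.689*z^4 - 12.8397*z^3 + 4.2821*z^2 + 15.4335*z - 0.658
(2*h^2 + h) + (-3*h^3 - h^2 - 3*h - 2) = -3*h^3 + h^2 - 2*h - 2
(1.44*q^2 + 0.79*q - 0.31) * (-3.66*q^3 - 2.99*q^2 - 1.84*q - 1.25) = -5.2704*q^5 - 7.197*q^4 - 3.8771*q^3 - 2.3267*q^2 - 0.4171*q + 0.3875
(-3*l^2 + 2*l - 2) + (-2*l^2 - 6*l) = -5*l^2 - 4*l - 2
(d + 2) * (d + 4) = d^2 + 6*d + 8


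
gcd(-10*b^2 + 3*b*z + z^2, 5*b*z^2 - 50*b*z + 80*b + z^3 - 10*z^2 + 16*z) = 5*b + z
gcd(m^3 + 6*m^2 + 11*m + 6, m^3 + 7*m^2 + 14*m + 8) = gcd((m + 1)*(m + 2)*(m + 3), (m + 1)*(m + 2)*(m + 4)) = m^2 + 3*m + 2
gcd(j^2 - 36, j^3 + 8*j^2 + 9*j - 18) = j + 6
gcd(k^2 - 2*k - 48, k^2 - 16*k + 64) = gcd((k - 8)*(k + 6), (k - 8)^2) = k - 8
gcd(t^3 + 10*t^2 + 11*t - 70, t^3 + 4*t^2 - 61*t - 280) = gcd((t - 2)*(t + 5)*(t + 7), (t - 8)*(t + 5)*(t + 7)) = t^2 + 12*t + 35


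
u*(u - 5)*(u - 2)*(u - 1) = u^4 - 8*u^3 + 17*u^2 - 10*u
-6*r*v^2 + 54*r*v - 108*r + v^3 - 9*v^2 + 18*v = (-6*r + v)*(v - 6)*(v - 3)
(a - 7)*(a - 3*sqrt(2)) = a^2 - 7*a - 3*sqrt(2)*a + 21*sqrt(2)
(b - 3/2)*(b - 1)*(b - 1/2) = b^3 - 3*b^2 + 11*b/4 - 3/4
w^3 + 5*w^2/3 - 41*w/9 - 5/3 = (w - 5/3)*(w + 1/3)*(w + 3)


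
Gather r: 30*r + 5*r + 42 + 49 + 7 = 35*r + 98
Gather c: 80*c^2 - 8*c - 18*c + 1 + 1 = 80*c^2 - 26*c + 2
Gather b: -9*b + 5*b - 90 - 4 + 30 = -4*b - 64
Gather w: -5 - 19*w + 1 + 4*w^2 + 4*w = 4*w^2 - 15*w - 4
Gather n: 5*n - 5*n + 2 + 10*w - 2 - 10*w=0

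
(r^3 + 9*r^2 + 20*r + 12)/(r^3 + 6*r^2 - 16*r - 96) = (r^2 + 3*r + 2)/(r^2 - 16)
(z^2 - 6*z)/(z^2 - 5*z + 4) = z*(z - 6)/(z^2 - 5*z + 4)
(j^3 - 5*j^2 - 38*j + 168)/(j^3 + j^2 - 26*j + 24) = (j - 7)/(j - 1)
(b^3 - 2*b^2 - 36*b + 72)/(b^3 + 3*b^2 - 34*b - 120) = (b^2 + 4*b - 12)/(b^2 + 9*b + 20)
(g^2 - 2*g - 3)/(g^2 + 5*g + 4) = (g - 3)/(g + 4)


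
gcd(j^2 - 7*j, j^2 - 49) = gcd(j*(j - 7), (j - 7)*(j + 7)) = j - 7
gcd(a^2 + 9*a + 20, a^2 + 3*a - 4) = a + 4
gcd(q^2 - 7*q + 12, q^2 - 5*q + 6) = q - 3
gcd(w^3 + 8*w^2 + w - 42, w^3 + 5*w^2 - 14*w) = w^2 + 5*w - 14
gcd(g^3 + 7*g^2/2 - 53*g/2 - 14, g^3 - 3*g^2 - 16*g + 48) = g - 4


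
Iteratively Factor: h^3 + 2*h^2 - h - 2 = (h + 2)*(h^2 - 1) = (h - 1)*(h + 2)*(h + 1)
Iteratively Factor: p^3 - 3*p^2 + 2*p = (p)*(p^2 - 3*p + 2) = p*(p - 1)*(p - 2)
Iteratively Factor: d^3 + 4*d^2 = (d)*(d^2 + 4*d) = d^2*(d + 4)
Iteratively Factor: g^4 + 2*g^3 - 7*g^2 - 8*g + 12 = (g - 2)*(g^3 + 4*g^2 + g - 6) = (g - 2)*(g - 1)*(g^2 + 5*g + 6) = (g - 2)*(g - 1)*(g + 3)*(g + 2)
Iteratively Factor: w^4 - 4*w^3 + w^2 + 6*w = (w + 1)*(w^3 - 5*w^2 + 6*w) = (w - 2)*(w + 1)*(w^2 - 3*w) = (w - 3)*(w - 2)*(w + 1)*(w)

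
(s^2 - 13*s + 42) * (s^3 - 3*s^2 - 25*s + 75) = s^5 - 16*s^4 + 56*s^3 + 274*s^2 - 2025*s + 3150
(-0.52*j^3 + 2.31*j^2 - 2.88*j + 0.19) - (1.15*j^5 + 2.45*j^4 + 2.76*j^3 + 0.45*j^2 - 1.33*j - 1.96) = -1.15*j^5 - 2.45*j^4 - 3.28*j^3 + 1.86*j^2 - 1.55*j + 2.15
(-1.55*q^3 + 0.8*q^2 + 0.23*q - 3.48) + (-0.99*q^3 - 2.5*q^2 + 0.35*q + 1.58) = -2.54*q^3 - 1.7*q^2 + 0.58*q - 1.9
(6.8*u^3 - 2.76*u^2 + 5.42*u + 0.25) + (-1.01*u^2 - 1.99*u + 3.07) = 6.8*u^3 - 3.77*u^2 + 3.43*u + 3.32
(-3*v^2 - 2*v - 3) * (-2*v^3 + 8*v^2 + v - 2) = 6*v^5 - 20*v^4 - 13*v^3 - 20*v^2 + v + 6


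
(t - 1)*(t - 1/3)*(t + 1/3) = t^3 - t^2 - t/9 + 1/9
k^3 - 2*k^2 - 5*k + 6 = (k - 3)*(k - 1)*(k + 2)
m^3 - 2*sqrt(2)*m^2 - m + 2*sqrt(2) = (m - 1)*(m + 1)*(m - 2*sqrt(2))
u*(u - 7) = u^2 - 7*u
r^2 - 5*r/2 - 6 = (r - 4)*(r + 3/2)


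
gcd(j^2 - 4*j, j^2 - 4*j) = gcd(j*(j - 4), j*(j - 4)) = j^2 - 4*j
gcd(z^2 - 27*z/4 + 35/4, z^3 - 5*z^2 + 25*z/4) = 1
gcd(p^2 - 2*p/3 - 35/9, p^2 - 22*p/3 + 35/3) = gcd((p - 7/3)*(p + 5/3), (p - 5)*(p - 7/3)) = p - 7/3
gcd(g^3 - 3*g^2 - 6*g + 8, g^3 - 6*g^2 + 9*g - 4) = g^2 - 5*g + 4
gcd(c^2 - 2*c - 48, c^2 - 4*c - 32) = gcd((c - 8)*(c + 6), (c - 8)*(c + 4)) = c - 8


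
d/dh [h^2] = 2*h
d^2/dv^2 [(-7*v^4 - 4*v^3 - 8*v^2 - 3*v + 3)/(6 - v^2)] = 2*(7*v^6 - 126*v^4 + 27*v^3 + 1647*v^2 + 486*v + 270)/(v^6 - 18*v^4 + 108*v^2 - 216)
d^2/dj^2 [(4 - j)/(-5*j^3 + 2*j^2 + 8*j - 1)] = 2*((j - 4)*(-15*j^2 + 4*j + 8)^2 + (-15*j^2 + 4*j - (j - 4)*(15*j - 2) + 8)*(5*j^3 - 2*j^2 - 8*j + 1))/(5*j^3 - 2*j^2 - 8*j + 1)^3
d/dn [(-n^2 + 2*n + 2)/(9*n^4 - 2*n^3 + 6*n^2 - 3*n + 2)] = (18*n^5 - 56*n^4 - 64*n^3 + 3*n^2 - 28*n + 10)/(81*n^8 - 36*n^7 + 112*n^6 - 78*n^5 + 84*n^4 - 44*n^3 + 33*n^2 - 12*n + 4)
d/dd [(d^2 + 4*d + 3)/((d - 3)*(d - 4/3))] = 3*(-25*d^2 + 6*d + 87)/(9*d^4 - 78*d^3 + 241*d^2 - 312*d + 144)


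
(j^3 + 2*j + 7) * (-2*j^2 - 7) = -2*j^5 - 11*j^3 - 14*j^2 - 14*j - 49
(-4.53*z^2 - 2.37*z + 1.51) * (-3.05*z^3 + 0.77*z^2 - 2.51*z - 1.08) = 13.8165*z^5 + 3.7404*z^4 + 4.9399*z^3 + 12.0038*z^2 - 1.2305*z - 1.6308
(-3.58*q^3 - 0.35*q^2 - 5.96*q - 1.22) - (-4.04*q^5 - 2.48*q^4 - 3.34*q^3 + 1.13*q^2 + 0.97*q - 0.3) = 4.04*q^5 + 2.48*q^4 - 0.24*q^3 - 1.48*q^2 - 6.93*q - 0.92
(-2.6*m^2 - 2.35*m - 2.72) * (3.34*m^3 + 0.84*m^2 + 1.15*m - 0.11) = -8.684*m^5 - 10.033*m^4 - 14.0488*m^3 - 4.7013*m^2 - 2.8695*m + 0.2992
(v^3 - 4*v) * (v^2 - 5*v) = v^5 - 5*v^4 - 4*v^3 + 20*v^2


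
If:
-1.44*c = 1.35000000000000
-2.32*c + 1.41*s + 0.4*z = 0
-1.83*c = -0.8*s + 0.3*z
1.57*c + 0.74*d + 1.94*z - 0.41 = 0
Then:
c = -0.94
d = 0.15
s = -1.80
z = 0.91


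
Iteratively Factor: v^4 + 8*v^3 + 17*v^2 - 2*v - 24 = (v + 2)*(v^3 + 6*v^2 + 5*v - 12) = (v + 2)*(v + 3)*(v^2 + 3*v - 4) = (v - 1)*(v + 2)*(v + 3)*(v + 4)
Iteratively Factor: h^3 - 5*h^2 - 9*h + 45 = (h + 3)*(h^2 - 8*h + 15) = (h - 5)*(h + 3)*(h - 3)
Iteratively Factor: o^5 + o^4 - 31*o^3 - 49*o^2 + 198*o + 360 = (o + 2)*(o^4 - o^3 - 29*o^2 + 9*o + 180) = (o - 3)*(o + 2)*(o^3 + 2*o^2 - 23*o - 60) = (o - 5)*(o - 3)*(o + 2)*(o^2 + 7*o + 12) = (o - 5)*(o - 3)*(o + 2)*(o + 4)*(o + 3)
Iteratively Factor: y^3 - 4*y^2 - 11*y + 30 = (y - 5)*(y^2 + y - 6) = (y - 5)*(y - 2)*(y + 3)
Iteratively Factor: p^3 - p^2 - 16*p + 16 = (p + 4)*(p^2 - 5*p + 4) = (p - 1)*(p + 4)*(p - 4)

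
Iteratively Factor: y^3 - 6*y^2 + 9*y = (y)*(y^2 - 6*y + 9) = y*(y - 3)*(y - 3)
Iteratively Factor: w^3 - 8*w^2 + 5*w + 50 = (w + 2)*(w^2 - 10*w + 25) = (w - 5)*(w + 2)*(w - 5)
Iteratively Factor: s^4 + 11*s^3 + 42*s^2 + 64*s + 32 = (s + 1)*(s^3 + 10*s^2 + 32*s + 32) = (s + 1)*(s + 4)*(s^2 + 6*s + 8) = (s + 1)*(s + 2)*(s + 4)*(s + 4)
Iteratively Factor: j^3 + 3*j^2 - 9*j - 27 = (j + 3)*(j^2 - 9) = (j + 3)^2*(j - 3)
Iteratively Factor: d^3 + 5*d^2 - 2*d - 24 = (d - 2)*(d^2 + 7*d + 12) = (d - 2)*(d + 4)*(d + 3)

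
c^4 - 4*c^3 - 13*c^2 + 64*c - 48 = (c - 4)*(c - 3)*(c - 1)*(c + 4)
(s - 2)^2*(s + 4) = s^3 - 12*s + 16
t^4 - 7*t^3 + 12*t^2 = t^2*(t - 4)*(t - 3)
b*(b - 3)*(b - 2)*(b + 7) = b^4 + 2*b^3 - 29*b^2 + 42*b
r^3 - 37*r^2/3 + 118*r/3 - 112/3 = (r - 8)*(r - 7/3)*(r - 2)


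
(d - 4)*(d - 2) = d^2 - 6*d + 8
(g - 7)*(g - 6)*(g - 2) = g^3 - 15*g^2 + 68*g - 84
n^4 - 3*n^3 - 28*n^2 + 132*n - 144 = (n - 4)*(n - 3)*(n - 2)*(n + 6)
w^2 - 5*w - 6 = (w - 6)*(w + 1)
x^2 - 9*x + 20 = (x - 5)*(x - 4)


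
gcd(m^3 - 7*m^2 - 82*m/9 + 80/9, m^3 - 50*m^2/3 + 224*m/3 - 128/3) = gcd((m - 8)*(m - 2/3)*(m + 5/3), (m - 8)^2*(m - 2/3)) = m^2 - 26*m/3 + 16/3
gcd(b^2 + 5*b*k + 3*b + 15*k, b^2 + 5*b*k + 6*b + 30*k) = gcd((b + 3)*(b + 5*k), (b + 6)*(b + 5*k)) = b + 5*k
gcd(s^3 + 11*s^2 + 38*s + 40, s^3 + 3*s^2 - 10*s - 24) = s^2 + 6*s + 8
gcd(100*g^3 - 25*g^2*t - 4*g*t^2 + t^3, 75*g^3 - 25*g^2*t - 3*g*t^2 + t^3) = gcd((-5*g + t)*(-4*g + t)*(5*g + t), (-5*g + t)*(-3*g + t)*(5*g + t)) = -25*g^2 + t^2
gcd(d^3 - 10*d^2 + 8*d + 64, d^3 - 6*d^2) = 1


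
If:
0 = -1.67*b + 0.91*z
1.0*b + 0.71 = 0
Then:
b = -0.71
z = -1.30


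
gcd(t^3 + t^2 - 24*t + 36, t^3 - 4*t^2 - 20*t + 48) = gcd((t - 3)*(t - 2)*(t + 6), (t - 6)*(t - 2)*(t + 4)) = t - 2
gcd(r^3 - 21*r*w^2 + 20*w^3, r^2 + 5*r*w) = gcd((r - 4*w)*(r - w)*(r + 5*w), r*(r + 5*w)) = r + 5*w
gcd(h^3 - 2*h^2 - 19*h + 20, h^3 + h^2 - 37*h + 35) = h^2 - 6*h + 5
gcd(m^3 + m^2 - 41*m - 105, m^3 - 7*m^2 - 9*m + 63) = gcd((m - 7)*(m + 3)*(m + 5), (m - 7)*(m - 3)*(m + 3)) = m^2 - 4*m - 21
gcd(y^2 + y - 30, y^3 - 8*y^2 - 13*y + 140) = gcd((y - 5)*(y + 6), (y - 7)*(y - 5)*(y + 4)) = y - 5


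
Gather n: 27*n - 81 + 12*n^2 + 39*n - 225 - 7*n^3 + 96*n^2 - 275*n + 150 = -7*n^3 + 108*n^2 - 209*n - 156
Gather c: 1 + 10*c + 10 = 10*c + 11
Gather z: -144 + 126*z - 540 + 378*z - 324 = 504*z - 1008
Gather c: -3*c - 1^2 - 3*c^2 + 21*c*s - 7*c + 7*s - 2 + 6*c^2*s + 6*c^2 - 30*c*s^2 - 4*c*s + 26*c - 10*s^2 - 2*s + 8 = c^2*(6*s + 3) + c*(-30*s^2 + 17*s + 16) - 10*s^2 + 5*s + 5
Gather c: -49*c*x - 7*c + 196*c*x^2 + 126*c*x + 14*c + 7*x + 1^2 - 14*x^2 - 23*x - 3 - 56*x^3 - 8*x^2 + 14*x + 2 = c*(196*x^2 + 77*x + 7) - 56*x^3 - 22*x^2 - 2*x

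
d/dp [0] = 0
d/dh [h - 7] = 1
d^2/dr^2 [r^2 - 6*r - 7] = 2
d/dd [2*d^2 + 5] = 4*d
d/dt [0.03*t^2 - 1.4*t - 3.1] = 0.06*t - 1.4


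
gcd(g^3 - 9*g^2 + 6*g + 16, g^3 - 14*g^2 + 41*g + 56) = g^2 - 7*g - 8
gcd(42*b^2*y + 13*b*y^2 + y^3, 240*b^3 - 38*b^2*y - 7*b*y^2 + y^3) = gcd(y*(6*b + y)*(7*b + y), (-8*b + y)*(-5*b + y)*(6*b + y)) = 6*b + y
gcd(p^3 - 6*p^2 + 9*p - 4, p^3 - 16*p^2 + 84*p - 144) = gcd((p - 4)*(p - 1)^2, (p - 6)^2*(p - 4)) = p - 4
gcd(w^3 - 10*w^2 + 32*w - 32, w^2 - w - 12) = w - 4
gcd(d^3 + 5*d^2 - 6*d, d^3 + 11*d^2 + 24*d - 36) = d^2 + 5*d - 6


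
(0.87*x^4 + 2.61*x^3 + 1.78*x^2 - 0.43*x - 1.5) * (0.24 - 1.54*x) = -1.3398*x^5 - 3.8106*x^4 - 2.1148*x^3 + 1.0894*x^2 + 2.2068*x - 0.36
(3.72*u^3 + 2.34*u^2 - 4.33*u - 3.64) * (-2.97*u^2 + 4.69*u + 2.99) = -11.0484*u^5 + 10.497*u^4 + 34.9575*u^3 - 2.5003*u^2 - 30.0183*u - 10.8836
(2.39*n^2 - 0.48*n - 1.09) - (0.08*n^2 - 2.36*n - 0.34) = 2.31*n^2 + 1.88*n - 0.75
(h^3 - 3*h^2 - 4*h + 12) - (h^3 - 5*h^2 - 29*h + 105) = 2*h^2 + 25*h - 93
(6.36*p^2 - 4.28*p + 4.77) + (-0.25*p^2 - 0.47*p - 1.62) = 6.11*p^2 - 4.75*p + 3.15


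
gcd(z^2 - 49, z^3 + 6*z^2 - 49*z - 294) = z^2 - 49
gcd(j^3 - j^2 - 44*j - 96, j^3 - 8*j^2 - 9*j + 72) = j^2 - 5*j - 24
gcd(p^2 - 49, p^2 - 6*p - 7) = p - 7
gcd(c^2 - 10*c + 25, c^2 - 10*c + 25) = c^2 - 10*c + 25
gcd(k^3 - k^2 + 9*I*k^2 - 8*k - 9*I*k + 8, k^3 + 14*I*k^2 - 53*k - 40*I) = k^2 + 9*I*k - 8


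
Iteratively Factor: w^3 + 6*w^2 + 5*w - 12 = (w + 4)*(w^2 + 2*w - 3) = (w - 1)*(w + 4)*(w + 3)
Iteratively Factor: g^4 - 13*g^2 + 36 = (g + 2)*(g^3 - 2*g^2 - 9*g + 18) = (g - 2)*(g + 2)*(g^2 - 9) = (g - 2)*(g + 2)*(g + 3)*(g - 3)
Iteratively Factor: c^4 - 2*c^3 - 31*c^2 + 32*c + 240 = (c + 3)*(c^3 - 5*c^2 - 16*c + 80) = (c - 5)*(c + 3)*(c^2 - 16) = (c - 5)*(c + 3)*(c + 4)*(c - 4)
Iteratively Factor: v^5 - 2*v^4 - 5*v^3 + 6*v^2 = (v)*(v^4 - 2*v^3 - 5*v^2 + 6*v) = v*(v - 1)*(v^3 - v^2 - 6*v) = v^2*(v - 1)*(v^2 - v - 6) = v^2*(v - 1)*(v + 2)*(v - 3)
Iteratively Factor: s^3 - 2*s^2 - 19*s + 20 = (s + 4)*(s^2 - 6*s + 5) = (s - 5)*(s + 4)*(s - 1)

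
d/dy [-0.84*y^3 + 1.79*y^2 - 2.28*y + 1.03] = -2.52*y^2 + 3.58*y - 2.28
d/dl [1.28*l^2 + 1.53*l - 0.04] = 2.56*l + 1.53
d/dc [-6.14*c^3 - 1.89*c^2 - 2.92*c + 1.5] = -18.42*c^2 - 3.78*c - 2.92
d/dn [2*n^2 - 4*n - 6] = 4*n - 4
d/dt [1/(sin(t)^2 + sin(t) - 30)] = -(2*sin(t) + 1)*cos(t)/(sin(t)^2 + sin(t) - 30)^2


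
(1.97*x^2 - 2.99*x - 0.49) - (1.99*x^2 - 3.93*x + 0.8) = -0.02*x^2 + 0.94*x - 1.29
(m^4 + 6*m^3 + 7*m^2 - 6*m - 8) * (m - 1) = m^5 + 5*m^4 + m^3 - 13*m^2 - 2*m + 8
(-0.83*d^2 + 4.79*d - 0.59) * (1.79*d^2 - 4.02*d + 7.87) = -1.4857*d^4 + 11.9107*d^3 - 26.844*d^2 + 40.0691*d - 4.6433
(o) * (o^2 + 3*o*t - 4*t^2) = o^3 + 3*o^2*t - 4*o*t^2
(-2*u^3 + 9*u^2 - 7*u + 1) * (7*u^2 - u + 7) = -14*u^5 + 65*u^4 - 72*u^3 + 77*u^2 - 50*u + 7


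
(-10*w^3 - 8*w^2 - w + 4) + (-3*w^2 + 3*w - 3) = -10*w^3 - 11*w^2 + 2*w + 1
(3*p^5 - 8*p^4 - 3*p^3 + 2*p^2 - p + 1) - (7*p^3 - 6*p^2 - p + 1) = 3*p^5 - 8*p^4 - 10*p^3 + 8*p^2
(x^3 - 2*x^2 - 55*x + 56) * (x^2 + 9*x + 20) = x^5 + 7*x^4 - 53*x^3 - 479*x^2 - 596*x + 1120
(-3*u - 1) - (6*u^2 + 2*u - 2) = -6*u^2 - 5*u + 1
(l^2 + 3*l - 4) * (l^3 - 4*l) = l^5 + 3*l^4 - 8*l^3 - 12*l^2 + 16*l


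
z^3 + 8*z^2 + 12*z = z*(z + 2)*(z + 6)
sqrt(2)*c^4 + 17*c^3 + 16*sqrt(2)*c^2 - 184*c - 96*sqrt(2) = (c - 2*sqrt(2))*(c + 4*sqrt(2))*(c + 6*sqrt(2))*(sqrt(2)*c + 1)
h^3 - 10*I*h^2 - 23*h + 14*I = (h - 7*I)*(h - 2*I)*(h - I)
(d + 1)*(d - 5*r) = d^2 - 5*d*r + d - 5*r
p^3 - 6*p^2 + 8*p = p*(p - 4)*(p - 2)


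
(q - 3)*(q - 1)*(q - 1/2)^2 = q^4 - 5*q^3 + 29*q^2/4 - 4*q + 3/4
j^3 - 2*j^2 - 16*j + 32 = (j - 4)*(j - 2)*(j + 4)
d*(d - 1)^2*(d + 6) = d^4 + 4*d^3 - 11*d^2 + 6*d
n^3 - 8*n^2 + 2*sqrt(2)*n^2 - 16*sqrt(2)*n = n*(n - 8)*(n + 2*sqrt(2))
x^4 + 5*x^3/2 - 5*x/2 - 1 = (x - 1)*(x + 1/2)*(x + 1)*(x + 2)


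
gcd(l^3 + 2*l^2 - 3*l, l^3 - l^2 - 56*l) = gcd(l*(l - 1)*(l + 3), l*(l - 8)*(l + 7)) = l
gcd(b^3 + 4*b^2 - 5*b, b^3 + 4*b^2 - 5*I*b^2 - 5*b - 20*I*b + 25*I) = b^2 + 4*b - 5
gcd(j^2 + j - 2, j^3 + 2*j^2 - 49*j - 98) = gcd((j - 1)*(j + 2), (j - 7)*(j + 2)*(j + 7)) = j + 2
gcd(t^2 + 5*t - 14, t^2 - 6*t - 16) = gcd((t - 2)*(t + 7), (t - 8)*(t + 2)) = 1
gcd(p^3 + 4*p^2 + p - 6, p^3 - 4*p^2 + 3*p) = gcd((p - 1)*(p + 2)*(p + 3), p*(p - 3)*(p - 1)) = p - 1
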